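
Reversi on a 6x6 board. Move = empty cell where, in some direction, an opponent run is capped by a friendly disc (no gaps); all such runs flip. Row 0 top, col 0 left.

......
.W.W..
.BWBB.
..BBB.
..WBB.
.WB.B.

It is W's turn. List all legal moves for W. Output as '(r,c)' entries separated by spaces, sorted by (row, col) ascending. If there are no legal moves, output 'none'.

Answer: (1,5) (2,0) (2,5) (3,1) (3,5) (4,5) (5,3) (5,5)

Derivation:
(1,0): no bracket -> illegal
(1,2): no bracket -> illegal
(1,4): no bracket -> illegal
(1,5): flips 2 -> legal
(2,0): flips 1 -> legal
(2,5): flips 2 -> legal
(3,0): no bracket -> illegal
(3,1): flips 1 -> legal
(3,5): flips 1 -> legal
(4,1): no bracket -> illegal
(4,5): flips 2 -> legal
(5,3): flips 4 -> legal
(5,5): flips 2 -> legal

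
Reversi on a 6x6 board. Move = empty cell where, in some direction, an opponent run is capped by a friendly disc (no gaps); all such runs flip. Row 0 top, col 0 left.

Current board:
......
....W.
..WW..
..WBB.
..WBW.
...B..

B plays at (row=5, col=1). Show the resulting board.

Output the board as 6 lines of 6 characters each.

Place B at (5,1); scan 8 dirs for brackets.
Dir NW: first cell '.' (not opp) -> no flip
Dir N: first cell '.' (not opp) -> no flip
Dir NE: opp run (4,2) capped by B -> flip
Dir W: first cell '.' (not opp) -> no flip
Dir E: first cell '.' (not opp) -> no flip
Dir SW: edge -> no flip
Dir S: edge -> no flip
Dir SE: edge -> no flip
All flips: (4,2)

Answer: ......
....W.
..WW..
..WBB.
..BBW.
.B.B..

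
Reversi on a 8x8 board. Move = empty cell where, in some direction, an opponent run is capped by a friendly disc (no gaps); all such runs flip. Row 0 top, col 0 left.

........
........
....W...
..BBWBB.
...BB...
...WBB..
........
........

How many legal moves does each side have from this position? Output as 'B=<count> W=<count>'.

-- B to move --
(1,3): flips 1 -> legal
(1,4): flips 2 -> legal
(1,5): flips 1 -> legal
(2,3): no bracket -> illegal
(2,5): flips 1 -> legal
(4,2): no bracket -> illegal
(4,5): no bracket -> illegal
(5,2): flips 1 -> legal
(6,2): flips 1 -> legal
(6,3): flips 1 -> legal
(6,4): no bracket -> illegal
B mobility = 7
-- W to move --
(2,1): no bracket -> illegal
(2,2): no bracket -> illegal
(2,3): flips 2 -> legal
(2,5): no bracket -> illegal
(2,6): flips 2 -> legal
(2,7): no bracket -> illegal
(3,1): flips 2 -> legal
(3,7): flips 2 -> legal
(4,1): no bracket -> illegal
(4,2): flips 1 -> legal
(4,5): no bracket -> illegal
(4,6): flips 1 -> legal
(4,7): no bracket -> illegal
(5,2): flips 1 -> legal
(5,6): flips 2 -> legal
(6,3): no bracket -> illegal
(6,4): flips 2 -> legal
(6,5): no bracket -> illegal
(6,6): no bracket -> illegal
W mobility = 9

Answer: B=7 W=9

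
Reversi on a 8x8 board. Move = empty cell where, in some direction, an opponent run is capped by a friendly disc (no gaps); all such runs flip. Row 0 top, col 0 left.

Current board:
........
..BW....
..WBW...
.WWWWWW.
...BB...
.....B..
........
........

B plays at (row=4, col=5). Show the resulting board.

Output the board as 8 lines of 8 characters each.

Place B at (4,5); scan 8 dirs for brackets.
Dir NW: opp run (3,4) capped by B -> flip
Dir N: opp run (3,5), next='.' -> no flip
Dir NE: opp run (3,6), next='.' -> no flip
Dir W: first cell 'B' (not opp) -> no flip
Dir E: first cell '.' (not opp) -> no flip
Dir SW: first cell '.' (not opp) -> no flip
Dir S: first cell 'B' (not opp) -> no flip
Dir SE: first cell '.' (not opp) -> no flip
All flips: (3,4)

Answer: ........
..BW....
..WBW...
.WWWBWW.
...BBB..
.....B..
........
........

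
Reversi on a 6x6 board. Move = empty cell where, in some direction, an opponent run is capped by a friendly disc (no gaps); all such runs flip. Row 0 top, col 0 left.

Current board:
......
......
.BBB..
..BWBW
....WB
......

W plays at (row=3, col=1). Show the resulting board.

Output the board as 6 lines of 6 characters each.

Place W at (3,1); scan 8 dirs for brackets.
Dir NW: first cell '.' (not opp) -> no flip
Dir N: opp run (2,1), next='.' -> no flip
Dir NE: opp run (2,2), next='.' -> no flip
Dir W: first cell '.' (not opp) -> no flip
Dir E: opp run (3,2) capped by W -> flip
Dir SW: first cell '.' (not opp) -> no flip
Dir S: first cell '.' (not opp) -> no flip
Dir SE: first cell '.' (not opp) -> no flip
All flips: (3,2)

Answer: ......
......
.BBB..
.WWWBW
....WB
......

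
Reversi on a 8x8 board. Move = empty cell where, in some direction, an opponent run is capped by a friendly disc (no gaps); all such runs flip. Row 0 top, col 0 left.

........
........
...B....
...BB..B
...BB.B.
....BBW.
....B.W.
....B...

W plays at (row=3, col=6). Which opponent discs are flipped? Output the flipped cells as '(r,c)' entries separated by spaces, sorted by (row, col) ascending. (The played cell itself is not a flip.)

Dir NW: first cell '.' (not opp) -> no flip
Dir N: first cell '.' (not opp) -> no flip
Dir NE: first cell '.' (not opp) -> no flip
Dir W: first cell '.' (not opp) -> no flip
Dir E: opp run (3,7), next=edge -> no flip
Dir SW: first cell '.' (not opp) -> no flip
Dir S: opp run (4,6) capped by W -> flip
Dir SE: first cell '.' (not opp) -> no flip

Answer: (4,6)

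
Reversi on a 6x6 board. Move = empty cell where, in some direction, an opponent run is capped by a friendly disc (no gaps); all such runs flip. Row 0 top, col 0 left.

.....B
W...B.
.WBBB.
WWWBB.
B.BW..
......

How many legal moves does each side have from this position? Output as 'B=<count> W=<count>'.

-- B to move --
(0,0): no bracket -> illegal
(0,1): no bracket -> illegal
(1,1): no bracket -> illegal
(1,2): no bracket -> illegal
(2,0): flips 3 -> legal
(4,1): flips 1 -> legal
(4,4): flips 1 -> legal
(5,2): flips 1 -> legal
(5,3): flips 1 -> legal
(5,4): no bracket -> illegal
B mobility = 5
-- W to move --
(0,3): no bracket -> illegal
(0,4): no bracket -> illegal
(1,1): no bracket -> illegal
(1,2): flips 1 -> legal
(1,3): flips 3 -> legal
(1,5): no bracket -> illegal
(2,5): flips 4 -> legal
(3,5): flips 2 -> legal
(4,1): flips 1 -> legal
(4,4): no bracket -> illegal
(4,5): no bracket -> illegal
(5,0): flips 1 -> legal
(5,1): no bracket -> illegal
(5,2): flips 1 -> legal
(5,3): flips 1 -> legal
W mobility = 8

Answer: B=5 W=8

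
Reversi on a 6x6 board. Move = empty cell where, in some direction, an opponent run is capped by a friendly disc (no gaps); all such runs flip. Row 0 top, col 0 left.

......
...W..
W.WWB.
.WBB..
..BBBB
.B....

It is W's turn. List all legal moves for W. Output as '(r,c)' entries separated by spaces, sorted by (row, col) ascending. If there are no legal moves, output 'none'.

(1,4): no bracket -> illegal
(1,5): no bracket -> illegal
(2,1): no bracket -> illegal
(2,5): flips 1 -> legal
(3,4): flips 2 -> legal
(3,5): flips 1 -> legal
(4,0): no bracket -> illegal
(4,1): flips 1 -> legal
(5,0): no bracket -> illegal
(5,2): flips 2 -> legal
(5,3): flips 3 -> legal
(5,4): no bracket -> illegal
(5,5): flips 2 -> legal

Answer: (2,5) (3,4) (3,5) (4,1) (5,2) (5,3) (5,5)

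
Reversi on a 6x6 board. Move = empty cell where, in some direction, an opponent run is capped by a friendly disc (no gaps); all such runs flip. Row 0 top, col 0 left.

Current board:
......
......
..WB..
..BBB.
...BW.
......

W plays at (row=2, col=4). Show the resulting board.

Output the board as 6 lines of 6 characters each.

Answer: ......
......
..WWW.
..BBW.
...BW.
......

Derivation:
Place W at (2,4); scan 8 dirs for brackets.
Dir NW: first cell '.' (not opp) -> no flip
Dir N: first cell '.' (not opp) -> no flip
Dir NE: first cell '.' (not opp) -> no flip
Dir W: opp run (2,3) capped by W -> flip
Dir E: first cell '.' (not opp) -> no flip
Dir SW: opp run (3,3), next='.' -> no flip
Dir S: opp run (3,4) capped by W -> flip
Dir SE: first cell '.' (not opp) -> no flip
All flips: (2,3) (3,4)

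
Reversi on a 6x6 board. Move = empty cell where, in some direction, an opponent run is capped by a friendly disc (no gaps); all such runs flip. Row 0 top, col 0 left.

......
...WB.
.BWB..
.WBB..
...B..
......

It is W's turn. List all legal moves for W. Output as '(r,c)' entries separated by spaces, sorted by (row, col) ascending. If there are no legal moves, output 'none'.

(0,3): no bracket -> illegal
(0,4): no bracket -> illegal
(0,5): no bracket -> illegal
(1,0): no bracket -> illegal
(1,1): flips 1 -> legal
(1,2): no bracket -> illegal
(1,5): flips 1 -> legal
(2,0): flips 1 -> legal
(2,4): flips 1 -> legal
(2,5): no bracket -> illegal
(3,0): no bracket -> illegal
(3,4): flips 2 -> legal
(4,1): no bracket -> illegal
(4,2): flips 1 -> legal
(4,4): flips 1 -> legal
(5,2): no bracket -> illegal
(5,3): flips 3 -> legal
(5,4): no bracket -> illegal

Answer: (1,1) (1,5) (2,0) (2,4) (3,4) (4,2) (4,4) (5,3)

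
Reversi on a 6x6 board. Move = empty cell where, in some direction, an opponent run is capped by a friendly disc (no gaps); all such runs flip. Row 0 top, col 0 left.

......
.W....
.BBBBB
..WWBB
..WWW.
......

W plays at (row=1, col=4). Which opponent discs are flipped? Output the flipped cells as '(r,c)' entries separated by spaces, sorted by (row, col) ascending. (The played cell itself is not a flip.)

Answer: (2,3) (2,4) (3,4)

Derivation:
Dir NW: first cell '.' (not opp) -> no flip
Dir N: first cell '.' (not opp) -> no flip
Dir NE: first cell '.' (not opp) -> no flip
Dir W: first cell '.' (not opp) -> no flip
Dir E: first cell '.' (not opp) -> no flip
Dir SW: opp run (2,3) capped by W -> flip
Dir S: opp run (2,4) (3,4) capped by W -> flip
Dir SE: opp run (2,5), next=edge -> no flip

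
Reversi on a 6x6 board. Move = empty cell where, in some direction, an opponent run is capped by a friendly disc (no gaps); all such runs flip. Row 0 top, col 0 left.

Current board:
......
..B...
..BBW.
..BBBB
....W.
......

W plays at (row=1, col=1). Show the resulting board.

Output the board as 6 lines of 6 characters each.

Place W at (1,1); scan 8 dirs for brackets.
Dir NW: first cell '.' (not opp) -> no flip
Dir N: first cell '.' (not opp) -> no flip
Dir NE: first cell '.' (not opp) -> no flip
Dir W: first cell '.' (not opp) -> no flip
Dir E: opp run (1,2), next='.' -> no flip
Dir SW: first cell '.' (not opp) -> no flip
Dir S: first cell '.' (not opp) -> no flip
Dir SE: opp run (2,2) (3,3) capped by W -> flip
All flips: (2,2) (3,3)

Answer: ......
.WB...
..WBW.
..BWBB
....W.
......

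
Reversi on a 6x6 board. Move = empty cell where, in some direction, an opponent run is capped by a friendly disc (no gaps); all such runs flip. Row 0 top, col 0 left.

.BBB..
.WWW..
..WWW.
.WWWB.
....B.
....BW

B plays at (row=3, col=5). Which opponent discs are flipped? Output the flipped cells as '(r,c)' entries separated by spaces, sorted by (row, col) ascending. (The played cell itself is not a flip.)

Answer: (1,3) (2,4)

Derivation:
Dir NW: opp run (2,4) (1,3) capped by B -> flip
Dir N: first cell '.' (not opp) -> no flip
Dir NE: edge -> no flip
Dir W: first cell 'B' (not opp) -> no flip
Dir E: edge -> no flip
Dir SW: first cell 'B' (not opp) -> no flip
Dir S: first cell '.' (not opp) -> no flip
Dir SE: edge -> no flip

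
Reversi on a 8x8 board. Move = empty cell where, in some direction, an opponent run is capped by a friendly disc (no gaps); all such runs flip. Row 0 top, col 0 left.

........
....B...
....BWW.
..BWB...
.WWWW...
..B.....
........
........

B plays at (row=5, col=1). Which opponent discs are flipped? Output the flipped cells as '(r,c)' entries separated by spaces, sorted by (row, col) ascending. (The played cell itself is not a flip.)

Dir NW: first cell '.' (not opp) -> no flip
Dir N: opp run (4,1), next='.' -> no flip
Dir NE: opp run (4,2) (3,3) capped by B -> flip
Dir W: first cell '.' (not opp) -> no flip
Dir E: first cell 'B' (not opp) -> no flip
Dir SW: first cell '.' (not opp) -> no flip
Dir S: first cell '.' (not opp) -> no flip
Dir SE: first cell '.' (not opp) -> no flip

Answer: (3,3) (4,2)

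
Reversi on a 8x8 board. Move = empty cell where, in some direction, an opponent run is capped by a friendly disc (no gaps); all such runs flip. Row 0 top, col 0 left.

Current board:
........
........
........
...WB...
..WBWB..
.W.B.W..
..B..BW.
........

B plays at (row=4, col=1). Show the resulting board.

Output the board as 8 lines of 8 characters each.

Place B at (4,1); scan 8 dirs for brackets.
Dir NW: first cell '.' (not opp) -> no flip
Dir N: first cell '.' (not opp) -> no flip
Dir NE: first cell '.' (not opp) -> no flip
Dir W: first cell '.' (not opp) -> no flip
Dir E: opp run (4,2) capped by B -> flip
Dir SW: first cell '.' (not opp) -> no flip
Dir S: opp run (5,1), next='.' -> no flip
Dir SE: first cell '.' (not opp) -> no flip
All flips: (4,2)

Answer: ........
........
........
...WB...
.BBBWB..
.W.B.W..
..B..BW.
........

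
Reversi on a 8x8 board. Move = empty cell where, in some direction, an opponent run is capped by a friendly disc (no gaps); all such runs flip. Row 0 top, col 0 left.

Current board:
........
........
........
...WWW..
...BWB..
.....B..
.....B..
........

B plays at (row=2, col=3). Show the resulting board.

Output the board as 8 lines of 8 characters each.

Answer: ........
........
...B....
...BBW..
...BWB..
.....B..
.....B..
........

Derivation:
Place B at (2,3); scan 8 dirs for brackets.
Dir NW: first cell '.' (not opp) -> no flip
Dir N: first cell '.' (not opp) -> no flip
Dir NE: first cell '.' (not opp) -> no flip
Dir W: first cell '.' (not opp) -> no flip
Dir E: first cell '.' (not opp) -> no flip
Dir SW: first cell '.' (not opp) -> no flip
Dir S: opp run (3,3) capped by B -> flip
Dir SE: opp run (3,4) capped by B -> flip
All flips: (3,3) (3,4)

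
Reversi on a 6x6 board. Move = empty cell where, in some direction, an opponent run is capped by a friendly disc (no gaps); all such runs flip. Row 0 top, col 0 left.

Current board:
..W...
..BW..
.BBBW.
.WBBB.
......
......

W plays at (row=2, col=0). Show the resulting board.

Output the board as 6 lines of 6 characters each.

Place W at (2,0); scan 8 dirs for brackets.
Dir NW: edge -> no flip
Dir N: first cell '.' (not opp) -> no flip
Dir NE: first cell '.' (not opp) -> no flip
Dir W: edge -> no flip
Dir E: opp run (2,1) (2,2) (2,3) capped by W -> flip
Dir SW: edge -> no flip
Dir S: first cell '.' (not opp) -> no flip
Dir SE: first cell 'W' (not opp) -> no flip
All flips: (2,1) (2,2) (2,3)

Answer: ..W...
..BW..
WWWWW.
.WBBB.
......
......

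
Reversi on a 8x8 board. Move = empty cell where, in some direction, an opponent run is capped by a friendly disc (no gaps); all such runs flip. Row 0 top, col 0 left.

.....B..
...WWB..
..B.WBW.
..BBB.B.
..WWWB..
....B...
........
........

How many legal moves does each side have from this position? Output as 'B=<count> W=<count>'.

-- B to move --
(0,2): no bracket -> illegal
(0,3): flips 1 -> legal
(0,4): flips 3 -> legal
(1,2): flips 2 -> legal
(1,6): flips 1 -> legal
(1,7): no bracket -> illegal
(2,3): flips 2 -> legal
(2,7): flips 1 -> legal
(3,1): no bracket -> illegal
(3,5): no bracket -> illegal
(3,7): flips 1 -> legal
(4,1): flips 3 -> legal
(5,1): flips 1 -> legal
(5,2): flips 2 -> legal
(5,3): flips 1 -> legal
(5,5): flips 1 -> legal
B mobility = 12
-- W to move --
(0,4): flips 1 -> legal
(0,6): flips 1 -> legal
(1,1): flips 2 -> legal
(1,2): flips 2 -> legal
(1,6): flips 3 -> legal
(2,1): flips 1 -> legal
(2,3): flips 1 -> legal
(2,7): no bracket -> illegal
(3,1): flips 1 -> legal
(3,5): no bracket -> illegal
(3,7): no bracket -> illegal
(4,1): no bracket -> illegal
(4,6): flips 2 -> legal
(4,7): flips 2 -> legal
(5,3): no bracket -> illegal
(5,5): no bracket -> illegal
(5,6): no bracket -> illegal
(6,3): no bracket -> illegal
(6,4): flips 1 -> legal
(6,5): flips 1 -> legal
W mobility = 12

Answer: B=12 W=12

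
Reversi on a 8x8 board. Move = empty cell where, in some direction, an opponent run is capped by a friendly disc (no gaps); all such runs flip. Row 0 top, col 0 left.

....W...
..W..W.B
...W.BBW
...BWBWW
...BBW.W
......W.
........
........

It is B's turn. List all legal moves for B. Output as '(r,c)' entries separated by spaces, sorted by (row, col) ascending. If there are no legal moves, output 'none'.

Answer: (0,5) (1,3) (2,4) (4,6) (5,5) (5,7)

Derivation:
(0,1): no bracket -> illegal
(0,2): no bracket -> illegal
(0,3): no bracket -> illegal
(0,5): flips 1 -> legal
(0,6): no bracket -> illegal
(1,1): no bracket -> illegal
(1,3): flips 1 -> legal
(1,4): no bracket -> illegal
(1,6): no bracket -> illegal
(2,1): no bracket -> illegal
(2,2): no bracket -> illegal
(2,4): flips 1 -> legal
(3,2): no bracket -> illegal
(4,6): flips 2 -> legal
(5,4): no bracket -> illegal
(5,5): flips 1 -> legal
(5,7): flips 3 -> legal
(6,5): no bracket -> illegal
(6,6): no bracket -> illegal
(6,7): no bracket -> illegal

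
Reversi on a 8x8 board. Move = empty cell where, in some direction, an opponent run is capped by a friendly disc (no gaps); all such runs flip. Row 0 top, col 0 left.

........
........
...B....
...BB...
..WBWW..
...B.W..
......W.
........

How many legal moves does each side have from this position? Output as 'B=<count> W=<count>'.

-- B to move --
(3,1): flips 1 -> legal
(3,2): no bracket -> illegal
(3,5): flips 1 -> legal
(3,6): no bracket -> illegal
(4,1): flips 1 -> legal
(4,6): flips 2 -> legal
(5,1): flips 1 -> legal
(5,2): no bracket -> illegal
(5,4): flips 1 -> legal
(5,6): flips 1 -> legal
(5,7): no bracket -> illegal
(6,4): no bracket -> illegal
(6,5): no bracket -> illegal
(6,7): no bracket -> illegal
(7,5): no bracket -> illegal
(7,6): no bracket -> illegal
(7,7): flips 3 -> legal
B mobility = 8
-- W to move --
(1,2): flips 2 -> legal
(1,3): no bracket -> illegal
(1,4): no bracket -> illegal
(2,2): flips 1 -> legal
(2,4): flips 2 -> legal
(2,5): no bracket -> illegal
(3,2): no bracket -> illegal
(3,5): no bracket -> illegal
(5,2): no bracket -> illegal
(5,4): no bracket -> illegal
(6,2): flips 1 -> legal
(6,3): no bracket -> illegal
(6,4): flips 1 -> legal
W mobility = 5

Answer: B=8 W=5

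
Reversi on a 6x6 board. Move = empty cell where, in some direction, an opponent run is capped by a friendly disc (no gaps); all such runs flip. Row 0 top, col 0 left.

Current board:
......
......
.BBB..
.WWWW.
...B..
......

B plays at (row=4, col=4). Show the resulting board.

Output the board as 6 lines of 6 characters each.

Place B at (4,4); scan 8 dirs for brackets.
Dir NW: opp run (3,3) capped by B -> flip
Dir N: opp run (3,4), next='.' -> no flip
Dir NE: first cell '.' (not opp) -> no flip
Dir W: first cell 'B' (not opp) -> no flip
Dir E: first cell '.' (not opp) -> no flip
Dir SW: first cell '.' (not opp) -> no flip
Dir S: first cell '.' (not opp) -> no flip
Dir SE: first cell '.' (not opp) -> no flip
All flips: (3,3)

Answer: ......
......
.BBB..
.WWBW.
...BB.
......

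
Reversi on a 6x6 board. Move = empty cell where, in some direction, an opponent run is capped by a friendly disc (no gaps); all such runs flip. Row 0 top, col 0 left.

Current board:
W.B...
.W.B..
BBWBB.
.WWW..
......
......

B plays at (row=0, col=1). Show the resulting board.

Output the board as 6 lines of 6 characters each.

Place B at (0,1); scan 8 dirs for brackets.
Dir NW: edge -> no flip
Dir N: edge -> no flip
Dir NE: edge -> no flip
Dir W: opp run (0,0), next=edge -> no flip
Dir E: first cell 'B' (not opp) -> no flip
Dir SW: first cell '.' (not opp) -> no flip
Dir S: opp run (1,1) capped by B -> flip
Dir SE: first cell '.' (not opp) -> no flip
All flips: (1,1)

Answer: WBB...
.B.B..
BBWBB.
.WWW..
......
......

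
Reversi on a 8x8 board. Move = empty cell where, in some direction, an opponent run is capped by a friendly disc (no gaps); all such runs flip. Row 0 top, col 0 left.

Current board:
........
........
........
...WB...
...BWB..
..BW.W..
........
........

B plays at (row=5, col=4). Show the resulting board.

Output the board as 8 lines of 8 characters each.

Place B at (5,4); scan 8 dirs for brackets.
Dir NW: first cell 'B' (not opp) -> no flip
Dir N: opp run (4,4) capped by B -> flip
Dir NE: first cell 'B' (not opp) -> no flip
Dir W: opp run (5,3) capped by B -> flip
Dir E: opp run (5,5), next='.' -> no flip
Dir SW: first cell '.' (not opp) -> no flip
Dir S: first cell '.' (not opp) -> no flip
Dir SE: first cell '.' (not opp) -> no flip
All flips: (4,4) (5,3)

Answer: ........
........
........
...WB...
...BBB..
..BBBW..
........
........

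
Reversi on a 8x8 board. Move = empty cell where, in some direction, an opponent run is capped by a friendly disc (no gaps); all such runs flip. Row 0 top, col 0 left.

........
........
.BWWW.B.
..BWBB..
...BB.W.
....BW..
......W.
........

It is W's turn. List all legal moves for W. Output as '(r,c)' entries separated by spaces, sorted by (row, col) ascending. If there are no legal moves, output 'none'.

Answer: (2,0) (3,1) (3,6) (4,1) (4,2) (4,5) (5,3) (6,4)

Derivation:
(1,0): no bracket -> illegal
(1,1): no bracket -> illegal
(1,2): no bracket -> illegal
(1,5): no bracket -> illegal
(1,6): no bracket -> illegal
(1,7): no bracket -> illegal
(2,0): flips 1 -> legal
(2,5): no bracket -> illegal
(2,7): no bracket -> illegal
(3,0): no bracket -> illegal
(3,1): flips 1 -> legal
(3,6): flips 2 -> legal
(3,7): no bracket -> illegal
(4,1): flips 1 -> legal
(4,2): flips 1 -> legal
(4,5): flips 1 -> legal
(5,2): no bracket -> illegal
(5,3): flips 2 -> legal
(6,3): no bracket -> illegal
(6,4): flips 3 -> legal
(6,5): no bracket -> illegal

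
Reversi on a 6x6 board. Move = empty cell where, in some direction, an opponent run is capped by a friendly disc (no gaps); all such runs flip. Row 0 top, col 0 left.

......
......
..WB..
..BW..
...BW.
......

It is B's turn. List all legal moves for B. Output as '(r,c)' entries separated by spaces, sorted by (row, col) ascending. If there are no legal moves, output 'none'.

Answer: (1,2) (2,1) (3,4) (4,5)

Derivation:
(1,1): no bracket -> illegal
(1,2): flips 1 -> legal
(1,3): no bracket -> illegal
(2,1): flips 1 -> legal
(2,4): no bracket -> illegal
(3,1): no bracket -> illegal
(3,4): flips 1 -> legal
(3,5): no bracket -> illegal
(4,2): no bracket -> illegal
(4,5): flips 1 -> legal
(5,3): no bracket -> illegal
(5,4): no bracket -> illegal
(5,5): no bracket -> illegal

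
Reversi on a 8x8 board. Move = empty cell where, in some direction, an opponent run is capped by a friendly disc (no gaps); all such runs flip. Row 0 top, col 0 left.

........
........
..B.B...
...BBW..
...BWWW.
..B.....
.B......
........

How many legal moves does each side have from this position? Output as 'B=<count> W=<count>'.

-- B to move --
(2,5): no bracket -> illegal
(2,6): no bracket -> illegal
(3,6): flips 1 -> legal
(3,7): no bracket -> illegal
(4,7): flips 3 -> legal
(5,3): no bracket -> illegal
(5,4): flips 1 -> legal
(5,5): flips 1 -> legal
(5,6): flips 1 -> legal
(5,7): flips 2 -> legal
B mobility = 6
-- W to move --
(1,1): flips 2 -> legal
(1,2): no bracket -> illegal
(1,3): flips 1 -> legal
(1,4): flips 2 -> legal
(1,5): no bracket -> illegal
(2,1): no bracket -> illegal
(2,3): flips 1 -> legal
(2,5): no bracket -> illegal
(3,1): no bracket -> illegal
(3,2): flips 2 -> legal
(4,1): no bracket -> illegal
(4,2): flips 1 -> legal
(5,0): no bracket -> illegal
(5,1): no bracket -> illegal
(5,3): no bracket -> illegal
(5,4): no bracket -> illegal
(6,0): no bracket -> illegal
(6,2): no bracket -> illegal
(6,3): no bracket -> illegal
(7,0): no bracket -> illegal
(7,1): no bracket -> illegal
(7,2): no bracket -> illegal
W mobility = 6

Answer: B=6 W=6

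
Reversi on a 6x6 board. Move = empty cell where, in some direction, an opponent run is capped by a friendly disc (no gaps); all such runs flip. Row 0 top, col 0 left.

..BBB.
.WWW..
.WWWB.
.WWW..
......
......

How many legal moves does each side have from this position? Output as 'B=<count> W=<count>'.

Answer: B=5 W=3

Derivation:
-- B to move --
(0,0): no bracket -> illegal
(0,1): no bracket -> illegal
(1,0): no bracket -> illegal
(1,4): no bracket -> illegal
(2,0): flips 4 -> legal
(3,0): flips 2 -> legal
(3,4): no bracket -> illegal
(4,0): flips 3 -> legal
(4,1): no bracket -> illegal
(4,2): flips 4 -> legal
(4,3): flips 3 -> legal
(4,4): no bracket -> illegal
B mobility = 5
-- W to move --
(0,1): no bracket -> illegal
(0,5): no bracket -> illegal
(1,4): no bracket -> illegal
(1,5): flips 1 -> legal
(2,5): flips 1 -> legal
(3,4): no bracket -> illegal
(3,5): flips 1 -> legal
W mobility = 3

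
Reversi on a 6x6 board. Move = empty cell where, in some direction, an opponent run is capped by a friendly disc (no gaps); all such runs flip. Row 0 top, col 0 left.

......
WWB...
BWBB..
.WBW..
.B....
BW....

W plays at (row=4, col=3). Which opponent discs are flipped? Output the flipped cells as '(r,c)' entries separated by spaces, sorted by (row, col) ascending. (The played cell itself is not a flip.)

Answer: (3,2)

Derivation:
Dir NW: opp run (3,2) capped by W -> flip
Dir N: first cell 'W' (not opp) -> no flip
Dir NE: first cell '.' (not opp) -> no flip
Dir W: first cell '.' (not opp) -> no flip
Dir E: first cell '.' (not opp) -> no flip
Dir SW: first cell '.' (not opp) -> no flip
Dir S: first cell '.' (not opp) -> no flip
Dir SE: first cell '.' (not opp) -> no flip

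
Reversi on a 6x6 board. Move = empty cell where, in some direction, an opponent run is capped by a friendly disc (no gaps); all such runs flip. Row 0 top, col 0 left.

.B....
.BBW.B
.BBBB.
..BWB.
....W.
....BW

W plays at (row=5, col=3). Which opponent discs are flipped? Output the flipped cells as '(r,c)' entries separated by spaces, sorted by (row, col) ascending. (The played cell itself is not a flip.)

Dir NW: first cell '.' (not opp) -> no flip
Dir N: first cell '.' (not opp) -> no flip
Dir NE: first cell 'W' (not opp) -> no flip
Dir W: first cell '.' (not opp) -> no flip
Dir E: opp run (5,4) capped by W -> flip
Dir SW: edge -> no flip
Dir S: edge -> no flip
Dir SE: edge -> no flip

Answer: (5,4)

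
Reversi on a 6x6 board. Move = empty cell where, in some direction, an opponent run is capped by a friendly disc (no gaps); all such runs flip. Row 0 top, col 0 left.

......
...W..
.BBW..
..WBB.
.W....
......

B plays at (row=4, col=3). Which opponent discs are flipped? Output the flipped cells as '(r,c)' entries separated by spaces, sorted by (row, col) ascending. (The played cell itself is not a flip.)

Dir NW: opp run (3,2) capped by B -> flip
Dir N: first cell 'B' (not opp) -> no flip
Dir NE: first cell 'B' (not opp) -> no flip
Dir W: first cell '.' (not opp) -> no flip
Dir E: first cell '.' (not opp) -> no flip
Dir SW: first cell '.' (not opp) -> no flip
Dir S: first cell '.' (not opp) -> no flip
Dir SE: first cell '.' (not opp) -> no flip

Answer: (3,2)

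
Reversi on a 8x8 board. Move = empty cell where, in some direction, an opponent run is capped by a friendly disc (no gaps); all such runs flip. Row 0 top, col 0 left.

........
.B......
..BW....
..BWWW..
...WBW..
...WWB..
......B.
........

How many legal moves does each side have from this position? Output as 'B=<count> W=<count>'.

-- B to move --
(1,2): no bracket -> illegal
(1,3): no bracket -> illegal
(1,4): flips 1 -> legal
(2,4): flips 2 -> legal
(2,5): flips 2 -> legal
(2,6): flips 1 -> legal
(3,6): flips 3 -> legal
(4,2): flips 1 -> legal
(4,6): flips 1 -> legal
(5,2): flips 2 -> legal
(5,6): no bracket -> illegal
(6,2): flips 1 -> legal
(6,3): no bracket -> illegal
(6,4): flips 1 -> legal
(6,5): flips 2 -> legal
B mobility = 11
-- W to move --
(0,0): flips 2 -> legal
(0,1): no bracket -> illegal
(0,2): no bracket -> illegal
(1,0): no bracket -> illegal
(1,2): no bracket -> illegal
(1,3): no bracket -> illegal
(2,0): no bracket -> illegal
(2,1): flips 2 -> legal
(3,1): flips 1 -> legal
(4,1): flips 1 -> legal
(4,2): no bracket -> illegal
(4,6): no bracket -> illegal
(5,6): flips 1 -> legal
(5,7): no bracket -> illegal
(6,4): no bracket -> illegal
(6,5): flips 1 -> legal
(6,7): no bracket -> illegal
(7,5): no bracket -> illegal
(7,6): no bracket -> illegal
(7,7): flips 3 -> legal
W mobility = 7

Answer: B=11 W=7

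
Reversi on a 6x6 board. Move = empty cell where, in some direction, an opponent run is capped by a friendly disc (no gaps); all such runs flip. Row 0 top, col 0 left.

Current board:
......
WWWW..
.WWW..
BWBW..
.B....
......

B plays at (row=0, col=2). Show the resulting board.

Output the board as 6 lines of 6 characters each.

Place B at (0,2); scan 8 dirs for brackets.
Dir NW: edge -> no flip
Dir N: edge -> no flip
Dir NE: edge -> no flip
Dir W: first cell '.' (not opp) -> no flip
Dir E: first cell '.' (not opp) -> no flip
Dir SW: opp run (1,1), next='.' -> no flip
Dir S: opp run (1,2) (2,2) capped by B -> flip
Dir SE: opp run (1,3), next='.' -> no flip
All flips: (1,2) (2,2)

Answer: ..B...
WWBW..
.WBW..
BWBW..
.B....
......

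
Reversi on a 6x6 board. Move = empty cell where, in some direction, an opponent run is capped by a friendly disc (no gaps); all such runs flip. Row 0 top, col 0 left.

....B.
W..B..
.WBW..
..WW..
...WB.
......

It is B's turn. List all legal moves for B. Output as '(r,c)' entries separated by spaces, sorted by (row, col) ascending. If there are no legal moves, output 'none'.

Answer: (2,0) (2,4) (4,2) (5,3)

Derivation:
(0,0): no bracket -> illegal
(0,1): no bracket -> illegal
(1,1): no bracket -> illegal
(1,2): no bracket -> illegal
(1,4): no bracket -> illegal
(2,0): flips 1 -> legal
(2,4): flips 1 -> legal
(3,0): no bracket -> illegal
(3,1): no bracket -> illegal
(3,4): no bracket -> illegal
(4,1): no bracket -> illegal
(4,2): flips 2 -> legal
(5,2): no bracket -> illegal
(5,3): flips 3 -> legal
(5,4): no bracket -> illegal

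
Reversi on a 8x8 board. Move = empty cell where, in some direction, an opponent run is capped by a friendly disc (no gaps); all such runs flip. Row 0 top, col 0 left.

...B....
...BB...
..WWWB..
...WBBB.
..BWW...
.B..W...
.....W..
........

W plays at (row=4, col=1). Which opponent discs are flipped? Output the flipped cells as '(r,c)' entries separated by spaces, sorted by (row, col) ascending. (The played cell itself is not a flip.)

Dir NW: first cell '.' (not opp) -> no flip
Dir N: first cell '.' (not opp) -> no flip
Dir NE: first cell '.' (not opp) -> no flip
Dir W: first cell '.' (not opp) -> no flip
Dir E: opp run (4,2) capped by W -> flip
Dir SW: first cell '.' (not opp) -> no flip
Dir S: opp run (5,1), next='.' -> no flip
Dir SE: first cell '.' (not opp) -> no flip

Answer: (4,2)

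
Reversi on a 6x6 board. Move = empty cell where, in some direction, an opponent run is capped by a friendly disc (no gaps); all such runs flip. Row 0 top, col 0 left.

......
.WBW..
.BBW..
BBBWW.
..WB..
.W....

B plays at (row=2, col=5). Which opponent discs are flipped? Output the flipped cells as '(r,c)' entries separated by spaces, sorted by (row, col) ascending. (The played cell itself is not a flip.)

Answer: (3,4)

Derivation:
Dir NW: first cell '.' (not opp) -> no flip
Dir N: first cell '.' (not opp) -> no flip
Dir NE: edge -> no flip
Dir W: first cell '.' (not opp) -> no flip
Dir E: edge -> no flip
Dir SW: opp run (3,4) capped by B -> flip
Dir S: first cell '.' (not opp) -> no flip
Dir SE: edge -> no flip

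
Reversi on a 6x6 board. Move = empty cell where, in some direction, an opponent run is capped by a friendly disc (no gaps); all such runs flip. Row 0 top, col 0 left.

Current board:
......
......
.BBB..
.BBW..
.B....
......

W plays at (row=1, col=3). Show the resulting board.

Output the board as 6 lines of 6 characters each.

Answer: ......
...W..
.BBW..
.BBW..
.B....
......

Derivation:
Place W at (1,3); scan 8 dirs for brackets.
Dir NW: first cell '.' (not opp) -> no flip
Dir N: first cell '.' (not opp) -> no flip
Dir NE: first cell '.' (not opp) -> no flip
Dir W: first cell '.' (not opp) -> no flip
Dir E: first cell '.' (not opp) -> no flip
Dir SW: opp run (2,2) (3,1), next='.' -> no flip
Dir S: opp run (2,3) capped by W -> flip
Dir SE: first cell '.' (not opp) -> no flip
All flips: (2,3)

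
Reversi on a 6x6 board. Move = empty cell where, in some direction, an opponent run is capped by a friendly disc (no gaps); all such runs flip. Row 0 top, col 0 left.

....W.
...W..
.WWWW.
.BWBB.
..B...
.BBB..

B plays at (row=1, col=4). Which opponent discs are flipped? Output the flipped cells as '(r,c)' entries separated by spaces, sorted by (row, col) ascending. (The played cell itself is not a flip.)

Answer: (2,4)

Derivation:
Dir NW: first cell '.' (not opp) -> no flip
Dir N: opp run (0,4), next=edge -> no flip
Dir NE: first cell '.' (not opp) -> no flip
Dir W: opp run (1,3), next='.' -> no flip
Dir E: first cell '.' (not opp) -> no flip
Dir SW: opp run (2,3) (3,2), next='.' -> no flip
Dir S: opp run (2,4) capped by B -> flip
Dir SE: first cell '.' (not opp) -> no flip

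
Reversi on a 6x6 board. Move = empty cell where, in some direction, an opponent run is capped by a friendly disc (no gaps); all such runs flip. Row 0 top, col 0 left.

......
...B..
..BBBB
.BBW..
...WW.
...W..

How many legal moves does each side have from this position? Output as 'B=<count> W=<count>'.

Answer: B=4 W=5

Derivation:
-- B to move --
(3,4): flips 1 -> legal
(3,5): no bracket -> illegal
(4,2): flips 1 -> legal
(4,5): no bracket -> illegal
(5,2): no bracket -> illegal
(5,4): flips 1 -> legal
(5,5): flips 2 -> legal
B mobility = 4
-- W to move --
(0,2): no bracket -> illegal
(0,3): flips 2 -> legal
(0,4): no bracket -> illegal
(1,1): flips 1 -> legal
(1,2): no bracket -> illegal
(1,4): no bracket -> illegal
(1,5): flips 1 -> legal
(2,0): no bracket -> illegal
(2,1): flips 1 -> legal
(3,0): flips 2 -> legal
(3,4): no bracket -> illegal
(3,5): no bracket -> illegal
(4,0): no bracket -> illegal
(4,1): no bracket -> illegal
(4,2): no bracket -> illegal
W mobility = 5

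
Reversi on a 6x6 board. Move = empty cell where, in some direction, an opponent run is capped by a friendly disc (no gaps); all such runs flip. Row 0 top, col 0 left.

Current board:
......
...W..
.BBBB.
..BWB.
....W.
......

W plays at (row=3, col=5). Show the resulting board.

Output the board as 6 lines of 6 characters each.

Answer: ......
...W..
.BBBW.
..BWWW
....W.
......

Derivation:
Place W at (3,5); scan 8 dirs for brackets.
Dir NW: opp run (2,4) capped by W -> flip
Dir N: first cell '.' (not opp) -> no flip
Dir NE: edge -> no flip
Dir W: opp run (3,4) capped by W -> flip
Dir E: edge -> no flip
Dir SW: first cell 'W' (not opp) -> no flip
Dir S: first cell '.' (not opp) -> no flip
Dir SE: edge -> no flip
All flips: (2,4) (3,4)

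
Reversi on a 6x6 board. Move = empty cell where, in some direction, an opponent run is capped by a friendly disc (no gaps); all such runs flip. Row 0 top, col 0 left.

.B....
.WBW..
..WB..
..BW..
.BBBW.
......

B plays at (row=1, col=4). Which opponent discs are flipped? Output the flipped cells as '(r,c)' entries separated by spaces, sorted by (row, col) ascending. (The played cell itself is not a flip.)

Dir NW: first cell '.' (not opp) -> no flip
Dir N: first cell '.' (not opp) -> no flip
Dir NE: first cell '.' (not opp) -> no flip
Dir W: opp run (1,3) capped by B -> flip
Dir E: first cell '.' (not opp) -> no flip
Dir SW: first cell 'B' (not opp) -> no flip
Dir S: first cell '.' (not opp) -> no flip
Dir SE: first cell '.' (not opp) -> no flip

Answer: (1,3)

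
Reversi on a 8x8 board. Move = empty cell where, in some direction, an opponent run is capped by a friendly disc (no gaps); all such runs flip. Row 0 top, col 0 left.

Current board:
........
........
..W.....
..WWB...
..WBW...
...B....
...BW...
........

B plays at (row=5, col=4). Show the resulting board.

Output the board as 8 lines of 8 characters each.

Answer: ........
........
..W.....
..WWB...
..WBB...
...BB...
...BW...
........

Derivation:
Place B at (5,4); scan 8 dirs for brackets.
Dir NW: first cell 'B' (not opp) -> no flip
Dir N: opp run (4,4) capped by B -> flip
Dir NE: first cell '.' (not opp) -> no flip
Dir W: first cell 'B' (not opp) -> no flip
Dir E: first cell '.' (not opp) -> no flip
Dir SW: first cell 'B' (not opp) -> no flip
Dir S: opp run (6,4), next='.' -> no flip
Dir SE: first cell '.' (not opp) -> no flip
All flips: (4,4)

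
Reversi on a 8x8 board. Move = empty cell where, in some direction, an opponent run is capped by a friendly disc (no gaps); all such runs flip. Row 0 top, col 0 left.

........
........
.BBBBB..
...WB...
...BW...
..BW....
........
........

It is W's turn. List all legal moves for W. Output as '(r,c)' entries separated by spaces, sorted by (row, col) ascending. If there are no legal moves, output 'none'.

Answer: (1,1) (1,3) (1,4) (1,5) (3,5) (4,2) (5,1)

Derivation:
(1,0): no bracket -> illegal
(1,1): flips 1 -> legal
(1,2): no bracket -> illegal
(1,3): flips 1 -> legal
(1,4): flips 2 -> legal
(1,5): flips 1 -> legal
(1,6): no bracket -> illegal
(2,0): no bracket -> illegal
(2,6): no bracket -> illegal
(3,0): no bracket -> illegal
(3,1): no bracket -> illegal
(3,2): no bracket -> illegal
(3,5): flips 1 -> legal
(3,6): no bracket -> illegal
(4,1): no bracket -> illegal
(4,2): flips 1 -> legal
(4,5): no bracket -> illegal
(5,1): flips 1 -> legal
(5,4): no bracket -> illegal
(6,1): no bracket -> illegal
(6,2): no bracket -> illegal
(6,3): no bracket -> illegal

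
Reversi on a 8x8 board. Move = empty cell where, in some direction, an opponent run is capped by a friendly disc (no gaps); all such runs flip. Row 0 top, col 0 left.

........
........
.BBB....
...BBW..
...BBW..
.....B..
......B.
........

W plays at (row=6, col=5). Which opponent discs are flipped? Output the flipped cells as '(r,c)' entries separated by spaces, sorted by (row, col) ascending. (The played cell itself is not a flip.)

Dir NW: first cell '.' (not opp) -> no flip
Dir N: opp run (5,5) capped by W -> flip
Dir NE: first cell '.' (not opp) -> no flip
Dir W: first cell '.' (not opp) -> no flip
Dir E: opp run (6,6), next='.' -> no flip
Dir SW: first cell '.' (not opp) -> no flip
Dir S: first cell '.' (not opp) -> no flip
Dir SE: first cell '.' (not opp) -> no flip

Answer: (5,5)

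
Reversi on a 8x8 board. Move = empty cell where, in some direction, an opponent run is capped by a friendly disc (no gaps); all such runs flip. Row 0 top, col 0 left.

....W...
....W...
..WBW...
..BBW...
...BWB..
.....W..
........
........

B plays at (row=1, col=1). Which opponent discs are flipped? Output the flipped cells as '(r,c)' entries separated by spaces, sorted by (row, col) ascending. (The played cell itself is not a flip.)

Dir NW: first cell '.' (not opp) -> no flip
Dir N: first cell '.' (not opp) -> no flip
Dir NE: first cell '.' (not opp) -> no flip
Dir W: first cell '.' (not opp) -> no flip
Dir E: first cell '.' (not opp) -> no flip
Dir SW: first cell '.' (not opp) -> no flip
Dir S: first cell '.' (not opp) -> no flip
Dir SE: opp run (2,2) capped by B -> flip

Answer: (2,2)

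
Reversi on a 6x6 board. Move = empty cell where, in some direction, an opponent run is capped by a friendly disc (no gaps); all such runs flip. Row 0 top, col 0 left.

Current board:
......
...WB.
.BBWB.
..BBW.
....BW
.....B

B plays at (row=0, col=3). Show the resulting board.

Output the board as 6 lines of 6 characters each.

Place B at (0,3); scan 8 dirs for brackets.
Dir NW: edge -> no flip
Dir N: edge -> no flip
Dir NE: edge -> no flip
Dir W: first cell '.' (not opp) -> no flip
Dir E: first cell '.' (not opp) -> no flip
Dir SW: first cell '.' (not opp) -> no flip
Dir S: opp run (1,3) (2,3) capped by B -> flip
Dir SE: first cell 'B' (not opp) -> no flip
All flips: (1,3) (2,3)

Answer: ...B..
...BB.
.BBBB.
..BBW.
....BW
.....B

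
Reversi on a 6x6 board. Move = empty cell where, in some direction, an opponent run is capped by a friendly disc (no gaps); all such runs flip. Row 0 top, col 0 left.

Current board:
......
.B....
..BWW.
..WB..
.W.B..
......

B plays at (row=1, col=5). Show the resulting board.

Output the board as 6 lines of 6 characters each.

Place B at (1,5); scan 8 dirs for brackets.
Dir NW: first cell '.' (not opp) -> no flip
Dir N: first cell '.' (not opp) -> no flip
Dir NE: edge -> no flip
Dir W: first cell '.' (not opp) -> no flip
Dir E: edge -> no flip
Dir SW: opp run (2,4) capped by B -> flip
Dir S: first cell '.' (not opp) -> no flip
Dir SE: edge -> no flip
All flips: (2,4)

Answer: ......
.B...B
..BWB.
..WB..
.W.B..
......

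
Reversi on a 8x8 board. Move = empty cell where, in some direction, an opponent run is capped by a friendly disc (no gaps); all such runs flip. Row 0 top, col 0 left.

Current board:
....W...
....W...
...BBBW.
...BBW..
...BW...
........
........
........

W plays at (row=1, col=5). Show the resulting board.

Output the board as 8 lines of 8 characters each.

Place W at (1,5); scan 8 dirs for brackets.
Dir NW: first cell 'W' (not opp) -> no flip
Dir N: first cell '.' (not opp) -> no flip
Dir NE: first cell '.' (not opp) -> no flip
Dir W: first cell 'W' (not opp) -> no flip
Dir E: first cell '.' (not opp) -> no flip
Dir SW: opp run (2,4) (3,3), next='.' -> no flip
Dir S: opp run (2,5) capped by W -> flip
Dir SE: first cell 'W' (not opp) -> no flip
All flips: (2,5)

Answer: ....W...
....WW..
...BBWW.
...BBW..
...BW...
........
........
........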